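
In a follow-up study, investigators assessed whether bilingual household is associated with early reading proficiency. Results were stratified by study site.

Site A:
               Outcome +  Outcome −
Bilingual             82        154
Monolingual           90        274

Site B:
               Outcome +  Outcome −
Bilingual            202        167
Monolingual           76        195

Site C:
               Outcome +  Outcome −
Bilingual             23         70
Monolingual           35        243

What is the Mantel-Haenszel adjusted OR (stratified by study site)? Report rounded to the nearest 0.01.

2.30

OR_MH = Σ(aᵢdᵢ/nᵢ) / Σ(bᵢcᵢ/nᵢ), where nᵢ is the stratum total.
Stratum 1 (Site A): n = 600; a·d/n = 82·274/600 = 37.4467; b·c/n = 154·90/600 = 23.1000
Stratum 2 (Site B): n = 640; a·d/n = 202·195/640 = 61.5469; b·c/n = 167·76/640 = 19.8313
Stratum 3 (Site C): n = 371; a·d/n = 23·243/371 = 15.0647; b·c/n = 70·35/371 = 6.6038
OR_MH = (37.4467 + 61.5469 + 15.0647) / (23.1000 + 19.8313 + 6.6038) = 114.0582 / 49.5350 = 2.30258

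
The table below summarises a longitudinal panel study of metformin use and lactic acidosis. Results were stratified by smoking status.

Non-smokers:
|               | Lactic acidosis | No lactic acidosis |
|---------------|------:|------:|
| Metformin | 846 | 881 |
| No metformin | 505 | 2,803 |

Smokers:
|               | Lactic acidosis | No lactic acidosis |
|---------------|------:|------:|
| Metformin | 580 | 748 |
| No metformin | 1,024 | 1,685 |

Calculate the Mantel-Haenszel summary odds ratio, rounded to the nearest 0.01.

2.56

OR_MH = Σ(aᵢdᵢ/nᵢ) / Σ(bᵢcᵢ/nᵢ), where nᵢ is the stratum total.
Stratum 1 (Non-smokers): n = 5035; a·d/n = 846·2803/5035 = 470.9708; b·c/n = 881·505/5035 = 88.3625
Stratum 2 (Smokers): n = 4037; a·d/n = 580·1685/4037 = 242.0857; b·c/n = 748·1024/4037 = 189.7330
OR_MH = (470.9708 + 242.0857) / (88.3625 + 189.7330) = 713.0565 / 278.0954 = 2.56407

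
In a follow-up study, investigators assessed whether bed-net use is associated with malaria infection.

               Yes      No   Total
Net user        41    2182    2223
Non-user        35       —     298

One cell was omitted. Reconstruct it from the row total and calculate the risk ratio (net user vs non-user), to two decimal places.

0.16

The missing cell is in the unexposed row: 298 − 35 = 263.
So a = 41, b = 2182, c = 35, d = 263.
RR = [a/(a+b)] / [c/(c+d)] = (41/2223) / (35/298) = 0.01844/0.11745 = 0.15703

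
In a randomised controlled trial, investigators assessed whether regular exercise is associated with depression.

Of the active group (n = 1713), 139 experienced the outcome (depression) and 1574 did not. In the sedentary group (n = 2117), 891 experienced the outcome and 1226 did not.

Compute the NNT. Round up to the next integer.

Risk in treated group = 139/1713 = 0.08114; risk in control = 891/2117 = 0.42088.
Absolute risk reduction = 0.42088 − 0.08114 = 0.33973
NNT = 1 / ARR = 1 / 0.33973 = 2.943 → round up → 3

3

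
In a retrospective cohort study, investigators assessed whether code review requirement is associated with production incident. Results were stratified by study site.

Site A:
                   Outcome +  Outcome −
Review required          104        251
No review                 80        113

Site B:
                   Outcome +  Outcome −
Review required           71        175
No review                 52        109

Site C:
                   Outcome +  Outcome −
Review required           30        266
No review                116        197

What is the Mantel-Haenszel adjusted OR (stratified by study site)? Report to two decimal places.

0.46

OR_MH = Σ(aᵢdᵢ/nᵢ) / Σ(bᵢcᵢ/nᵢ), where nᵢ is the stratum total.
Stratum 1 (Site A): n = 548; a·d/n = 104·113/548 = 21.4453; b·c/n = 251·80/548 = 36.6423
Stratum 2 (Site B): n = 407; a·d/n = 71·109/407 = 19.0147; b·c/n = 175·52/407 = 22.3587
Stratum 3 (Site C): n = 609; a·d/n = 30·197/609 = 9.7044; b·c/n = 266·116/609 = 50.6667
OR_MH = (21.4453 + 19.0147 + 9.7044) / (36.6423 + 22.3587 + 50.6667) = 50.1644 / 109.6677 = 0.45742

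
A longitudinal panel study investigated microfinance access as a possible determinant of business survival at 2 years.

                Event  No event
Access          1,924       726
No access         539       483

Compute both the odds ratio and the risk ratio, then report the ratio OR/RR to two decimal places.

Cells: a = 1924, b = 726, c = 539, d = 483.
OR = (1924·483)/(726·539) = 929292/391314 = 2.37480
Risk in exposed = 1924/2650 = 0.72604; risk in unexposed = 539/1022 = 0.52740; RR = 1.37664
OR/RR = 2.37480 / 1.37664 = 1.72507
The outcome is not rare, so the OR lies further from 1 than the RR.

1.73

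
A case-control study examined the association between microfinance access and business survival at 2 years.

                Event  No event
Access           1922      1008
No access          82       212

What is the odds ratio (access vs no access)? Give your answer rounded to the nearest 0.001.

Cells: a = 1922, b = 1008, c = 82, d = 212.
OR = (a·d)/(b·c) = (1922 × 212) / (1008 × 82) = 407464 / 82656 = 4.92964
The odds of business survival at 2 years are about 4.93 times as high in the access group.

4.930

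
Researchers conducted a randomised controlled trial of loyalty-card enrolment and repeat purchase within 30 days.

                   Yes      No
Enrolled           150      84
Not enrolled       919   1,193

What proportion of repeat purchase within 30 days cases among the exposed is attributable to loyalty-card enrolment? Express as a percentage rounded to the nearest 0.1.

Cells: a = 150, b = 84, c = 919, d = 1193.
Risk in exposed = 150/234 = 0.64103; risk in unexposed = 919/2112 = 0.43513.
RR = 0.64103/0.43513 = 1.47317
AR% = (RR − 1)/RR × 100 = (1.47317 − 1)/1.47317 × 100 = 32.1193%

32.1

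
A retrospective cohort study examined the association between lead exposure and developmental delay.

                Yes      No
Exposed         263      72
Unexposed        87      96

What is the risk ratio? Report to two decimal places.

Cells: a = 263, b = 72, c = 87, d = 96.
Risk in exposed = 263/335 = 0.78507; risk in unexposed = 87/183 = 0.47541.
RR = 0.78507 / 0.47541 = 1.65136
The risk among the exposed is 1.65 times that among the unexposed.

1.65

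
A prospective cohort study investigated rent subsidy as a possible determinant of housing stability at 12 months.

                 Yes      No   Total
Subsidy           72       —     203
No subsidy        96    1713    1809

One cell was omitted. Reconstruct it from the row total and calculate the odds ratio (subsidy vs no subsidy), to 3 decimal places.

9.807

The missing cell is in the exposed row: 203 − 72 = 131.
So a = 72, b = 131, c = 96, d = 1713.
OR = (a·d)/(b·c) = (72 × 1713) / (131 × 96) = 123336 / 12576 = 9.80725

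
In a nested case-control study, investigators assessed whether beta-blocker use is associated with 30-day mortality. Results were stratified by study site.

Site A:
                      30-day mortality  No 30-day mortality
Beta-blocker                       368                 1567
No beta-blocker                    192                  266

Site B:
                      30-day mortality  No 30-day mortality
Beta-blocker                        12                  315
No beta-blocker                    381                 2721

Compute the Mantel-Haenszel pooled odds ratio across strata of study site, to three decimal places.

0.314

OR_MH = Σ(aᵢdᵢ/nᵢ) / Σ(bᵢcᵢ/nᵢ), where nᵢ is the stratum total.
Stratum 1 (Site A): n = 2393; a·d/n = 368·266/2393 = 40.9060; b·c/n = 1567·192/2393 = 125.7267
Stratum 2 (Site B): n = 3429; a·d/n = 12·2721/3429 = 9.5223; b·c/n = 315·381/3429 = 35.0000
OR_MH = (40.9060 + 9.5223) / (125.7267 + 35.0000) = 50.4283 / 160.7267 = 0.31375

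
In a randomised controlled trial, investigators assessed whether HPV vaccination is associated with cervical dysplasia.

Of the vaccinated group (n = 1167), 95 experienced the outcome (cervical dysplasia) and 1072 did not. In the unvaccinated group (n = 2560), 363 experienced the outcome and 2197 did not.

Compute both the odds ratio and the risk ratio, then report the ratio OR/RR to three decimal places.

From the description: a = 95, b = 1072, c = 363, d = 2197.
OR = (95·2197)/(1072·363) = 208715/389136 = 0.53635
Risk in exposed = 95/1167 = 0.08141; risk in unexposed = 363/2560 = 0.14180; RR = 0.57410
OR/RR = 0.53635 / 0.57410 = 0.93426
The outcome is not rare, so the OR lies further from 1 than the RR.

0.934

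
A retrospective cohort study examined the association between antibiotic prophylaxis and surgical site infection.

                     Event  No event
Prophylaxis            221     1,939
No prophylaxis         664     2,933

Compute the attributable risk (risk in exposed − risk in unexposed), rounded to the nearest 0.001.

-0.082

Cells: a = 221, b = 1939, c = 664, d = 2933.
Risk in exposed = 221/2160 = 0.102315; risk in unexposed = 664/3597 = 0.184598.
Risk difference = 0.102315 − 0.184598 = -0.082283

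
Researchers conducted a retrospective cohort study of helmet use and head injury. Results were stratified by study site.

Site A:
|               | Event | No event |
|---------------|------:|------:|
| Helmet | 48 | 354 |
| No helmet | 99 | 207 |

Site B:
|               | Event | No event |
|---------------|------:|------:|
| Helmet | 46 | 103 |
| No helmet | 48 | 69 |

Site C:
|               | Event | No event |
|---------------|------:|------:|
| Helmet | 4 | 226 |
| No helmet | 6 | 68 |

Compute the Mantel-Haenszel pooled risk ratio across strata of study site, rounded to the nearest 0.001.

RR_MH = Σ(aᵢ·n₀ᵢ/nᵢ) / Σ(cᵢ·n₁ᵢ/nᵢ), with n₁ᵢ = aᵢ+bᵢ (exposed), n₀ᵢ = cᵢ+dᵢ (unexposed), nᵢ = n₁ᵢ+n₀ᵢ.
Stratum 1 (Site A): n₁ = 402, n₀ = 306, n = 708; a·n₀/n = 48·306/708 = 20.7458; c·n₁/n = 99·402/708 = 56.2119
Stratum 2 (Site B): n₁ = 149, n₀ = 117, n = 266; a·n₀/n = 46·117/266 = 20.2331; c·n₁/n = 48·149/266 = 26.8872
Stratum 3 (Site C): n₁ = 230, n₀ = 74, n = 304; a·n₀/n = 4·74/304 = 0.9737; c·n₁/n = 6·230/304 = 4.5395
RR_MH = (20.7458 + 20.2331 + 0.9737) / (56.2119 + 26.8872 + 4.5395) = 41.9525 / 87.6386 = 0.47870

0.479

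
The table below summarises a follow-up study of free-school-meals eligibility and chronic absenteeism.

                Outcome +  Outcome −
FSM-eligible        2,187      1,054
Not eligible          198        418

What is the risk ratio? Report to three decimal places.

Cells: a = 2187, b = 1054, c = 198, d = 418.
Risk in exposed = 2187/3241 = 0.67479; risk in unexposed = 198/616 = 0.32143.
RR = 0.67479 / 0.32143 = 2.09935
The risk among the exposed is 2.10 times that among the unexposed.

2.099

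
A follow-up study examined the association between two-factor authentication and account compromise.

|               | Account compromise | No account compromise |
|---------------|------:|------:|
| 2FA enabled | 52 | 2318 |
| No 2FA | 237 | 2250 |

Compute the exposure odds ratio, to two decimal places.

0.21

Cells: a = 52, b = 2318, c = 237, d = 2250.
OR = (a·d)/(b·c) = (52 × 2250) / (2318 × 237) = 117000 / 549366 = 0.21297
Exposure is associated with lower odds of account compromise (OR = 0.21 < 1).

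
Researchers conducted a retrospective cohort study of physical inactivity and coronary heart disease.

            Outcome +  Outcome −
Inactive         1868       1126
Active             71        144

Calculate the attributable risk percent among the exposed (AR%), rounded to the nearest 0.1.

Cells: a = 1868, b = 1126, c = 71, d = 144.
Risk in exposed = 1868/2994 = 0.62391; risk in unexposed = 71/215 = 0.33023.
RR = 0.62391/0.33023 = 1.88932
AR% = (RR − 1)/RR × 100 = (1.88932 − 1)/1.88932 × 100 = 47.0709%

47.1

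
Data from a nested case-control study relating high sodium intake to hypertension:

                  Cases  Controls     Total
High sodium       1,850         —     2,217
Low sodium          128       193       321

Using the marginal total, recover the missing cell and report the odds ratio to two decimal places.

The missing cell is in the exposed row: 2217 − 1850 = 367.
So a = 1850, b = 367, c = 128, d = 193.
OR = (a·d)/(b·c) = (1850 × 193) / (367 × 128) = 357050 / 46976 = 7.60069

7.60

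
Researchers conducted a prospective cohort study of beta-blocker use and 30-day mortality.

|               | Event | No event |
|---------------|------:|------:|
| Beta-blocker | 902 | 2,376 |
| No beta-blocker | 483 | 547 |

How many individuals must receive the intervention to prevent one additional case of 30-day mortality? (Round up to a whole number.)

6

Risk in treated group = 902/3278 = 0.27517; risk in control = 483/1030 = 0.46893.
Absolute risk reduction = 0.46893 − 0.27517 = 0.19376
NNT = 1 / ARR = 1 / 0.19376 = 5.161 → round up → 6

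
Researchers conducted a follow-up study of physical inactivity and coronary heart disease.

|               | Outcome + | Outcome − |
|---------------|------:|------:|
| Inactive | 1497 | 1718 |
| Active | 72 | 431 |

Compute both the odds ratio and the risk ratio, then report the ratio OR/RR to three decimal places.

1.603

Cells: a = 1497, b = 1718, c = 72, d = 431.
OR = (1497·431)/(1718·72) = 645207/123696 = 5.21607
Risk in exposed = 1497/3215 = 0.46563; risk in unexposed = 72/503 = 0.14314; RR = 3.25294
OR/RR = 5.21607 / 3.25294 = 1.60349
The outcome is not rare, so the OR lies further from 1 than the RR.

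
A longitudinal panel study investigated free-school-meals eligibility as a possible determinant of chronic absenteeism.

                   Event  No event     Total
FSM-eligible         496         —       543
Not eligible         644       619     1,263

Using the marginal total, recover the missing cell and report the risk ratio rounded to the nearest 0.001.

1.791

The missing cell is in the exposed row: 543 − 496 = 47.
So a = 496, b = 47, c = 644, d = 619.
RR = [a/(a+b)] / [c/(c+d)] = (496/543) / (644/1263) = 0.91344/0.50990 = 1.79143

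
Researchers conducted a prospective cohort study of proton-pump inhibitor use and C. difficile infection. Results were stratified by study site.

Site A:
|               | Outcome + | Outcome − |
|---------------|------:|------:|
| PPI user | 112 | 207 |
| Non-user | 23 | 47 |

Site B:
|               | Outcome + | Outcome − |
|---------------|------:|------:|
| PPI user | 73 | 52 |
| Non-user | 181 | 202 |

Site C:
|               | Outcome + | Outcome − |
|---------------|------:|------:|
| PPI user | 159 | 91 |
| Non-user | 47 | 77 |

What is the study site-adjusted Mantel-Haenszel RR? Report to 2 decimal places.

RR_MH = Σ(aᵢ·n₀ᵢ/nᵢ) / Σ(cᵢ·n₁ᵢ/nᵢ), with n₁ᵢ = aᵢ+bᵢ (exposed), n₀ᵢ = cᵢ+dᵢ (unexposed), nᵢ = n₁ᵢ+n₀ᵢ.
Stratum 1 (Site A): n₁ = 319, n₀ = 70, n = 389; a·n₀/n = 112·70/389 = 20.1542; c·n₁/n = 23·319/389 = 18.8612
Stratum 2 (Site B): n₁ = 125, n₀ = 383, n = 508; a·n₀/n = 73·383/508 = 55.0374; c·n₁/n = 181·125/508 = 44.5374
Stratum 3 (Site C): n₁ = 250, n₀ = 124, n = 374; a·n₀/n = 159·124/374 = 52.7166; c·n₁/n = 47·250/374 = 31.4171
RR_MH = (20.1542 + 55.0374 + 52.7166) / (18.8612 + 44.5374 + 31.4171) = 127.9082 / 94.8157 = 1.34902

1.35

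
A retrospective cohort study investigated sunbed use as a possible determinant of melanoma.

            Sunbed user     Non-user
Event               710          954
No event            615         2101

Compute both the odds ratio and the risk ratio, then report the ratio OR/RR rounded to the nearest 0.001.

1.482

Reading the table with exposure as columns: a = 710 (Sunbed user, case), b = 615 (Sunbed user, non-case), c = 954 (Non-user, case), d = 2101.
OR = (710·2101)/(615·954) = 1491710/586710 = 2.54250
Risk in exposed = 710/1325 = 0.53585; risk in unexposed = 954/3055 = 0.31227; RR = 1.71595
OR/RR = 2.54250 / 1.71595 = 1.48168
The outcome is not rare, so the OR lies further from 1 than the RR.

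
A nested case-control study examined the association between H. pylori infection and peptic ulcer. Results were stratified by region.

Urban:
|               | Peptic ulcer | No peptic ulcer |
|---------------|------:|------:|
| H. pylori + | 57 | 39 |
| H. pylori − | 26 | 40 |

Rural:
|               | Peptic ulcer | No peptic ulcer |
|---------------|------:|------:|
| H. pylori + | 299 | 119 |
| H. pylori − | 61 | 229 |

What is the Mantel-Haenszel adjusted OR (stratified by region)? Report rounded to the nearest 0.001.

OR_MH = Σ(aᵢdᵢ/nᵢ) / Σ(bᵢcᵢ/nᵢ), where nᵢ is the stratum total.
Stratum 1 (Urban): n = 162; a·d/n = 57·40/162 = 14.0741; b·c/n = 39·26/162 = 6.2593
Stratum 2 (Rural): n = 708; a·d/n = 299·229/708 = 96.7105; b·c/n = 119·61/708 = 10.2528
OR_MH = (14.0741 + 96.7105) / (6.2593 + 10.2528) = 110.7845 / 16.5121 = 6.70930

6.709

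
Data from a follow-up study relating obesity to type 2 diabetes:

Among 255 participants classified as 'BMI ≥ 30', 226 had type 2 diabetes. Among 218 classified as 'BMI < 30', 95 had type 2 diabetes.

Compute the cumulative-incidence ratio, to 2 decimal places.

2.03

From the description: a = 226, b = 29, c = 95, d = 123.
Risk in exposed = 226/255 = 0.88627; risk in unexposed = 95/218 = 0.43578.
RR = 0.88627 / 0.43578 = 2.03377
The risk among the exposed is 2.03 times that among the unexposed.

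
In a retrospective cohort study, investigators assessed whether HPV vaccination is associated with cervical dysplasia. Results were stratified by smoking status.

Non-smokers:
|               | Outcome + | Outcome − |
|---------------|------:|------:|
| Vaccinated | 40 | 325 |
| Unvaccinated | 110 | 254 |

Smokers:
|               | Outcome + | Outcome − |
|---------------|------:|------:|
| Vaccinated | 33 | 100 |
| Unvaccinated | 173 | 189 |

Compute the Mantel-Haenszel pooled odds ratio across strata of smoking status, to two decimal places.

OR_MH = Σ(aᵢdᵢ/nᵢ) / Σ(bᵢcᵢ/nᵢ), where nᵢ is the stratum total.
Stratum 1 (Non-smokers): n = 729; a·d/n = 40·254/729 = 13.9369; b·c/n = 325·110/729 = 49.0398
Stratum 2 (Smokers): n = 495; a·d/n = 33·189/495 = 12.6000; b·c/n = 100·173/495 = 34.9495
OR_MH = (13.9369 + 12.6000) / (49.0398 + 34.9495) = 26.5369 / 83.9893 = 0.31596

0.32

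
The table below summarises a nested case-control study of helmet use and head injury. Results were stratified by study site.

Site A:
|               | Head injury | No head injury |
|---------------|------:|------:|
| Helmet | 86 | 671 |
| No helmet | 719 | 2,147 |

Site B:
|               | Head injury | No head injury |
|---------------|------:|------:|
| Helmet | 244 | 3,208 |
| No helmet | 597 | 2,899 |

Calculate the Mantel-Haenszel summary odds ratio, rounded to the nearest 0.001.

0.374

OR_MH = Σ(aᵢdᵢ/nᵢ) / Σ(bᵢcᵢ/nᵢ), where nᵢ is the stratum total.
Stratum 1 (Site A): n = 3623; a·d/n = 86·2147/3623 = 50.9638; b·c/n = 671·719/3623 = 133.1628
Stratum 2 (Site B): n = 6948; a·d/n = 244·2899/6948 = 101.8071; b·c/n = 3208·597/6948 = 275.6442
OR_MH = (50.9638 + 101.8071) / (133.1628 + 275.6442) = 152.7710 / 408.8071 = 0.37370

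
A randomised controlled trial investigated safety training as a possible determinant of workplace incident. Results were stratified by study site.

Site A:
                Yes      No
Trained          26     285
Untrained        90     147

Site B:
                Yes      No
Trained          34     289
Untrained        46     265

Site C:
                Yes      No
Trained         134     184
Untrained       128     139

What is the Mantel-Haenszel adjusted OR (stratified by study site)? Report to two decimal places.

0.49

OR_MH = Σ(aᵢdᵢ/nᵢ) / Σ(bᵢcᵢ/nᵢ), where nᵢ is the stratum total.
Stratum 1 (Site A): n = 548; a·d/n = 26·147/548 = 6.9745; b·c/n = 285·90/548 = 46.8066
Stratum 2 (Site B): n = 634; a·d/n = 34·265/634 = 14.2114; b·c/n = 289·46/634 = 20.9685
Stratum 3 (Site C): n = 585; a·d/n = 134·139/585 = 31.8393; b·c/n = 184·128/585 = 40.2598
OR_MH = (6.9745 + 14.2114 + 31.8393) / (46.8066 + 20.9685 + 40.2598) = 53.0251 / 108.0349 = 0.49081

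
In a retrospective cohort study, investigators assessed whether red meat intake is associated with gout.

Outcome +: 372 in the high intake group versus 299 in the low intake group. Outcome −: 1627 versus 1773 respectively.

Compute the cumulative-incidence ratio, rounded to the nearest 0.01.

1.29

From the description: a = 372, b = 1627, c = 299, d = 1773.
Risk in exposed = 372/1999 = 0.18609; risk in unexposed = 299/2072 = 0.14431.
RR = 0.18609 / 0.14431 = 1.28958
The risk among the exposed is 1.29 times that among the unexposed.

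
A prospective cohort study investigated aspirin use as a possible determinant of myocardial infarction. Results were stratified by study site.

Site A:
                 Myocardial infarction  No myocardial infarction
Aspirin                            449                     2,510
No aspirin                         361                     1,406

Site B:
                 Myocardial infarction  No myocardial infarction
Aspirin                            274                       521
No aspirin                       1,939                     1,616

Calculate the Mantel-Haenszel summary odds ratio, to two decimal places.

0.56

OR_MH = Σ(aᵢdᵢ/nᵢ) / Σ(bᵢcᵢ/nᵢ), where nᵢ is the stratum total.
Stratum 1 (Site A): n = 4726; a·d/n = 449·1406/4726 = 133.5789; b·c/n = 2510·361/4726 = 191.7287
Stratum 2 (Site B): n = 4350; a·d/n = 274·1616/4350 = 101.7894; b·c/n = 521·1939/4350 = 232.2343
OR_MH = (133.5789 + 101.7894) / (191.7287 + 232.2343) = 235.3684 / 423.9630 = 0.55516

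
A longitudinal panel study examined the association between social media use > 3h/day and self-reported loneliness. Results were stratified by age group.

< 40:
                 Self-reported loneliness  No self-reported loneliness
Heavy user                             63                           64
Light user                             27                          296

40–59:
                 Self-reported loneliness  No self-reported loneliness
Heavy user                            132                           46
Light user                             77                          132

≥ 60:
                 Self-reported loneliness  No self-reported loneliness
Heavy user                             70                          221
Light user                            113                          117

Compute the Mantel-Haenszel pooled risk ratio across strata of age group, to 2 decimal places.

RR_MH = Σ(aᵢ·n₀ᵢ/nᵢ) / Σ(cᵢ·n₁ᵢ/nᵢ), with n₁ᵢ = aᵢ+bᵢ (exposed), n₀ᵢ = cᵢ+dᵢ (unexposed), nᵢ = n₁ᵢ+n₀ᵢ.
Stratum 1 (< 40): n₁ = 127, n₀ = 323, n = 450; a·n₀/n = 63·323/450 = 45.2200; c·n₁/n = 27·127/450 = 7.6200
Stratum 2 (40–59): n₁ = 178, n₀ = 209, n = 387; a·n₀/n = 132·209/387 = 71.2868; c·n₁/n = 77·178/387 = 35.4160
Stratum 3 (≥ 60): n₁ = 291, n₀ = 230, n = 521; a·n₀/n = 70·230/521 = 30.9021; c·n₁/n = 113·291/521 = 63.1152
RR_MH = (45.2200 + 71.2868 + 30.9021) / (7.6200 + 35.4160 + 63.1152) = 147.4089 / 106.1512 = 1.38867

1.39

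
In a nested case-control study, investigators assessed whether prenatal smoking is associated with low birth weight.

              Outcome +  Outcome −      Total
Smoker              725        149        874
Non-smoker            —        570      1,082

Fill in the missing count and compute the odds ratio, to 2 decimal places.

The missing cell is in the unexposed row: 1082 − 570 = 512.
So a = 725, b = 149, c = 512, d = 570.
OR = (a·d)/(b·c) = (725 × 570) / (149 × 512) = 413250 / 76288 = 5.41697

5.42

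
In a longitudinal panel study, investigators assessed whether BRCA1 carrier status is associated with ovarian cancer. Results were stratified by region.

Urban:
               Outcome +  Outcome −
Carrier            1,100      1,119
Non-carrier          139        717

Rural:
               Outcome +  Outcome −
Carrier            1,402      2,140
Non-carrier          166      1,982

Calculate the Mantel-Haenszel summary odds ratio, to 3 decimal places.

6.591

OR_MH = Σ(aᵢdᵢ/nᵢ) / Σ(bᵢcᵢ/nᵢ), where nᵢ is the stratum total.
Stratum 1 (Urban): n = 3075; a·d/n = 1100·717/3075 = 256.4878; b·c/n = 1119·139/3075 = 50.5824
Stratum 2 (Rural): n = 5690; a·d/n = 1402·1982/5690 = 488.3592; b·c/n = 2140·166/5690 = 62.4323
OR_MH = (256.4878 + 488.3592) / (50.5824 + 62.4323) = 744.8470 / 113.0148 = 6.59070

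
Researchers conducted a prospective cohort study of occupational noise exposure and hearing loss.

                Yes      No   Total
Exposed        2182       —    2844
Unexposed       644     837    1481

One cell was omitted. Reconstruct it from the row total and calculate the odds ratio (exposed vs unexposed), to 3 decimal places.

4.284

The missing cell is in the exposed row: 2844 − 2182 = 662.
So a = 2182, b = 662, c = 644, d = 837.
OR = (a·d)/(b·c) = (2182 × 837) / (662 × 644) = 1826334 / 426328 = 4.28387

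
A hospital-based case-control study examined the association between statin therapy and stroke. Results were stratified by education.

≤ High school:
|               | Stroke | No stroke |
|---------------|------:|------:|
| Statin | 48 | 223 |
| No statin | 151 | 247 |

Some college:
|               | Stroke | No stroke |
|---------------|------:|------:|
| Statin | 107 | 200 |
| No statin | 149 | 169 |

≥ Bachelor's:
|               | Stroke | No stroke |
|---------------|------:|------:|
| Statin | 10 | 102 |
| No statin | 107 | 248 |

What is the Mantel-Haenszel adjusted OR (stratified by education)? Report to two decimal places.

OR_MH = Σ(aᵢdᵢ/nᵢ) / Σ(bᵢcᵢ/nᵢ), where nᵢ is the stratum total.
Stratum 1 (≤ High school): n = 669; a·d/n = 48·247/669 = 17.7220; b·c/n = 223·151/669 = 50.3333
Stratum 2 (Some college): n = 625; a·d/n = 107·169/625 = 28.9328; b·c/n = 200·149/625 = 47.6800
Stratum 3 (≥ Bachelor's): n = 467; a·d/n = 10·248/467 = 5.3105; b·c/n = 102·107/467 = 23.3704
OR_MH = (17.7220 + 28.9328 + 5.3105) / (50.3333 + 47.6800 + 23.3704) = 51.9653 / 121.3838 = 0.42811

0.43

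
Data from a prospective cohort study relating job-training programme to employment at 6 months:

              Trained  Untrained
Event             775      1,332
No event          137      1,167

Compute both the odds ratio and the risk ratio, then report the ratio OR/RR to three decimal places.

Reading the table with exposure as columns: a = 775 (Trained, case), b = 137 (Trained, non-case), c = 1332 (Untrained, case), d = 1167.
OR = (775·1167)/(137·1332) = 904425/182484 = 4.95619
Risk in exposed = 775/912 = 0.84978; risk in unexposed = 1332/2499 = 0.53301; RR = 1.59430
OR/RR = 4.95619 / 1.59430 = 3.10870
The outcome is not rare, so the OR lies further from 1 than the RR.

3.109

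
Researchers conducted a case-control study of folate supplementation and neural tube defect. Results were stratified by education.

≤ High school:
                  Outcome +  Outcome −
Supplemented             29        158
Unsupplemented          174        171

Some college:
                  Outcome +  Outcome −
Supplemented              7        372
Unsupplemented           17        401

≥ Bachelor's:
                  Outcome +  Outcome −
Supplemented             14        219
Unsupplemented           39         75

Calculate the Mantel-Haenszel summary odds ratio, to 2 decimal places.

OR_MH = Σ(aᵢdᵢ/nᵢ) / Σ(bᵢcᵢ/nᵢ), where nᵢ is the stratum total.
Stratum 1 (≤ High school): n = 532; a·d/n = 29·171/532 = 9.3214; b·c/n = 158·174/532 = 51.6767
Stratum 2 (Some college): n = 797; a·d/n = 7·401/797 = 3.5220; b·c/n = 372·17/797 = 7.9348
Stratum 3 (≥ Bachelor's): n = 347; a·d/n = 14·75/347 = 3.0259; b·c/n = 219·39/347 = 24.6138
OR_MH = (9.3214 + 3.5220 + 3.0259) / (51.6767 + 7.9348 + 24.6138) = 15.8693 / 84.2253 = 0.18842

0.19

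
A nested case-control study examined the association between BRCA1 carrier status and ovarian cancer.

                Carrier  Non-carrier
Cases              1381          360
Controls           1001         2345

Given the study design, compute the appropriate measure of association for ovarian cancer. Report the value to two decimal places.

8.99

Reading the table with exposure as columns: a = 1381 (Carrier, case), b = 1001 (Carrier, non-case), c = 360 (Non-carrier, case), d = 2345.
This is a nested case-control study: participants were sampled on outcome status, so risks in the source population cannot be estimated directly — relative risk is not valid here. The odds ratio is the appropriate measure.
OR = (a·d)/(b·c) = (1381 × 2345) / (1001 × 360) = 3238445 / 360360 = 8.98669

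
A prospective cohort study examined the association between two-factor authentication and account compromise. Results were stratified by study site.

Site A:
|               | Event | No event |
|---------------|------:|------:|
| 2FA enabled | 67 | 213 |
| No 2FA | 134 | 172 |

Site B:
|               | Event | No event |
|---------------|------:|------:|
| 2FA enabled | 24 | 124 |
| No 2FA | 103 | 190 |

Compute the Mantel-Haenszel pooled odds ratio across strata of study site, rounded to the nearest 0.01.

0.39

OR_MH = Σ(aᵢdᵢ/nᵢ) / Σ(bᵢcᵢ/nᵢ), where nᵢ is the stratum total.
Stratum 1 (Site A): n = 586; a·d/n = 67·172/586 = 19.6655; b·c/n = 213·134/586 = 48.7065
Stratum 2 (Site B): n = 441; a·d/n = 24·190/441 = 10.3401; b·c/n = 124·103/441 = 28.9615
OR_MH = (19.6655 + 10.3401) / (48.7065 + 28.9615) = 30.0057 / 77.6679 = 0.38633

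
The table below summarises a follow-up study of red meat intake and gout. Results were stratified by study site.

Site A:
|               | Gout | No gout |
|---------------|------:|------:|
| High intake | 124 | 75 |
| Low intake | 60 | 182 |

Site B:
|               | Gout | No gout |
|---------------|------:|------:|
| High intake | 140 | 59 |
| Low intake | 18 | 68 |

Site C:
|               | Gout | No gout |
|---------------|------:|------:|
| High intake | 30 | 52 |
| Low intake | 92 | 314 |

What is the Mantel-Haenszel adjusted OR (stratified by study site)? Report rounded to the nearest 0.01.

4.38

OR_MH = Σ(aᵢdᵢ/nᵢ) / Σ(bᵢcᵢ/nᵢ), where nᵢ is the stratum total.
Stratum 1 (Site A): n = 441; a·d/n = 124·182/441 = 51.1746; b·c/n = 75·60/441 = 10.2041
Stratum 2 (Site B): n = 285; a·d/n = 140·68/285 = 33.4035; b·c/n = 59·18/285 = 3.7263
Stratum 3 (Site C): n = 488; a·d/n = 30·314/488 = 19.3033; b·c/n = 52·92/488 = 9.8033
OR_MH = (51.1746 + 33.4035 + 19.3033) / (10.2041 + 3.7263 + 9.8033) = 103.8814 / 23.7337 = 4.37696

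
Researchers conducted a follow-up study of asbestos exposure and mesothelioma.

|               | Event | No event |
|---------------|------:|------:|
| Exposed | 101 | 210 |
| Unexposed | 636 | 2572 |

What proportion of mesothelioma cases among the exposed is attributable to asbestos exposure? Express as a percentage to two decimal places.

Cells: a = 101, b = 210, c = 636, d = 2572.
Risk in exposed = 101/311 = 0.32476; risk in unexposed = 636/3208 = 0.19825.
RR = 0.32476/0.19825 = 1.63809
AR% = (RR − 1)/RR × 100 = (1.63809 − 1)/1.63809 × 100 = 38.9534%

38.95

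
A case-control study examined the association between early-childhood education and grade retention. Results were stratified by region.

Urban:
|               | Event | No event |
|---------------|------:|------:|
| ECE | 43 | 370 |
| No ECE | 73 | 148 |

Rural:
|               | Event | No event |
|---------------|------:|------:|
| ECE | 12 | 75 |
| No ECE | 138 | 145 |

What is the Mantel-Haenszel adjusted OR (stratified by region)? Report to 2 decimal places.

OR_MH = Σ(aᵢdᵢ/nᵢ) / Σ(bᵢcᵢ/nᵢ), where nᵢ is the stratum total.
Stratum 1 (Urban): n = 634; a·d/n = 43·148/634 = 10.0379; b·c/n = 370·73/634 = 42.6025
Stratum 2 (Rural): n = 370; a·d/n = 12·145/370 = 4.7027; b·c/n = 75·138/370 = 27.9730
OR_MH = (10.0379 + 4.7027) / (42.6025 + 27.9730) = 14.7406 / 70.5755 = 0.20886

0.21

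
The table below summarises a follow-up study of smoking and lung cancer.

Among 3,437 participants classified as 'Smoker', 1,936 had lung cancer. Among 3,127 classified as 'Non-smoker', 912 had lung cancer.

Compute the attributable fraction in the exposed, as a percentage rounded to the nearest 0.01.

From the description: a = 1936, b = 1501, c = 912, d = 2215.
Risk in exposed = 1936/3437 = 0.56328; risk in unexposed = 912/3127 = 0.29165.
RR = 0.56328/0.29165 = 1.93134
AR% = (RR − 1)/RR × 100 = (1.93134 − 1)/1.93134 × 100 = 48.2225%

48.22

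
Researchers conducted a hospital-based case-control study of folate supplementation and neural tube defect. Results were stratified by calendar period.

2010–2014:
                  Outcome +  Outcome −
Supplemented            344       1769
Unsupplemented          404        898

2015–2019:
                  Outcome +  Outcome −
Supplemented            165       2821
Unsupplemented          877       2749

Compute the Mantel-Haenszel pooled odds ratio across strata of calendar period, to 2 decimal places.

0.27

OR_MH = Σ(aᵢdᵢ/nᵢ) / Σ(bᵢcᵢ/nᵢ), where nᵢ is the stratum total.
Stratum 1 (2010–2014): n = 3415; a·d/n = 344·898/3415 = 90.4574; b·c/n = 1769·404/3415 = 209.2755
Stratum 2 (2015–2019): n = 6612; a·d/n = 165·2749/6612 = 68.6003; b·c/n = 2821·877/6612 = 374.1708
OR_MH = (90.4574 + 68.6003) / (209.2755 + 374.1708) = 159.0577 / 583.4463 = 0.27262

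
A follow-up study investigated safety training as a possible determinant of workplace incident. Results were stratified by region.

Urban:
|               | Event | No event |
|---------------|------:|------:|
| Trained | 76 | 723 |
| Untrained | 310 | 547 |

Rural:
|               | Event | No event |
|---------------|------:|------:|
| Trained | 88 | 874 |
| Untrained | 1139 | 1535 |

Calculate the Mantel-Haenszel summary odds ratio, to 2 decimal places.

OR_MH = Σ(aᵢdᵢ/nᵢ) / Σ(bᵢcᵢ/nᵢ), where nᵢ is the stratum total.
Stratum 1 (Urban): n = 1656; a·d/n = 76·547/1656 = 25.1039; b·c/n = 723·310/1656 = 135.3442
Stratum 2 (Rural): n = 3636; a·d/n = 88·1535/3636 = 37.1507; b·c/n = 874·1139/3636 = 273.7860
OR_MH = (25.1039 + 37.1507) / (135.3442 + 273.7860) = 62.2546 / 409.1302 = 0.15216

0.15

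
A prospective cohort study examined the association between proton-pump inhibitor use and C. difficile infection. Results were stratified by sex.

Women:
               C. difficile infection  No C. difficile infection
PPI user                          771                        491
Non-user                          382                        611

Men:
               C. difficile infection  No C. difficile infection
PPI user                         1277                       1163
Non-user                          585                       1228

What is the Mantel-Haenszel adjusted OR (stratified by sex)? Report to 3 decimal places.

OR_MH = Σ(aᵢdᵢ/nᵢ) / Σ(bᵢcᵢ/nᵢ), where nᵢ is the stratum total.
Stratum 1 (Women): n = 2255; a·d/n = 771·611/2255 = 208.9051; b·c/n = 491·382/2255 = 83.1761
Stratum 2 (Men): n = 4253; a·d/n = 1277·1228/4253 = 368.7176; b·c/n = 1163·585/4253 = 159.9706
OR_MH = (208.9051 + 368.7176) / (83.1761 + 159.9706) = 577.6227 / 243.1467 = 2.37561

2.376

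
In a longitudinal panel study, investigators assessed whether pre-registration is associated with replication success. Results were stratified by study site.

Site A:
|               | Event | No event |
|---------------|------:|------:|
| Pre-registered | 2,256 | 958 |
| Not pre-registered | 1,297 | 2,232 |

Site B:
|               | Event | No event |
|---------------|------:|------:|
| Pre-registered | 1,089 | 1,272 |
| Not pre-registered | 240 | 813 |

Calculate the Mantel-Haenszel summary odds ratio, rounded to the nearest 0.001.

OR_MH = Σ(aᵢdᵢ/nᵢ) / Σ(bᵢcᵢ/nᵢ), where nᵢ is the stratum total.
Stratum 1 (Site A): n = 6743; a·d/n = 2256·2232/6743 = 746.7584; b·c/n = 958·1297/6743 = 184.2690
Stratum 2 (Site B): n = 3414; a·d/n = 1089·813/3414 = 259.3313; b·c/n = 1272·240/3414 = 89.4200
OR_MH = (746.7584 + 259.3313) / (184.2690 + 89.4200) = 1006.0897 / 273.6891 = 3.67603

3.676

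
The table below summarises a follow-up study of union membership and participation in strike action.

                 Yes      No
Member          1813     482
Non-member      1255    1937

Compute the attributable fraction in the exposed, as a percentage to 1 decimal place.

Cells: a = 1813, b = 482, c = 1255, d = 1937.
Risk in exposed = 1813/2295 = 0.78998; risk in unexposed = 1255/3192 = 0.39317.
RR = 0.78998/0.39317 = 2.00925
AR% = (RR − 1)/RR × 100 = (2.00925 − 1)/2.00925 × 100 = 50.2302%

50.2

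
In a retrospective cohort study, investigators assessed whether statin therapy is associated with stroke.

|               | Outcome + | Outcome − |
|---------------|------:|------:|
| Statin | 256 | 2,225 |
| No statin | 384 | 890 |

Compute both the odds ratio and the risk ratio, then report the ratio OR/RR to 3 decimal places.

Cells: a = 256, b = 2225, c = 384, d = 890.
OR = (256·890)/(2225·384) = 227840/854400 = 0.26667
Risk in exposed = 256/2481 = 0.10318; risk in unexposed = 384/1274 = 0.30141; RR = 0.34234
OR/RR = 0.26667 / 0.34234 = 0.77896
The outcome is not rare, so the OR lies further from 1 than the RR.

0.779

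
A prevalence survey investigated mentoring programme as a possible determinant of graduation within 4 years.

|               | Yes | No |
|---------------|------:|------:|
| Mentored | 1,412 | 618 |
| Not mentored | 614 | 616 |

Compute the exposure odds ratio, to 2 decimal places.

Cells: a = 1412, b = 618, c = 614, d = 616.
OR = (a·d)/(b·c) = (1412 × 616) / (618 × 614) = 869792 / 379452 = 2.29223
The odds of graduation within 4 years are about 2.29 times as high in the mentored group.

2.29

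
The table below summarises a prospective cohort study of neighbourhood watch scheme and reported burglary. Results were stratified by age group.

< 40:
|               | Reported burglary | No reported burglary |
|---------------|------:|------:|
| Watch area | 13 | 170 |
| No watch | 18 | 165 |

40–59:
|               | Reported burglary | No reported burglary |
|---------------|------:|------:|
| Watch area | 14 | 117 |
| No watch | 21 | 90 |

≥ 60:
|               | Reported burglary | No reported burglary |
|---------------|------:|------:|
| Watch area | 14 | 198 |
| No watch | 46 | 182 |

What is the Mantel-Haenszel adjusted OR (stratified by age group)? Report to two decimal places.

0.43

OR_MH = Σ(aᵢdᵢ/nᵢ) / Σ(bᵢcᵢ/nᵢ), where nᵢ is the stratum total.
Stratum 1 (< 40): n = 366; a·d/n = 13·165/366 = 5.8607; b·c/n = 170·18/366 = 8.3607
Stratum 2 (40–59): n = 242; a·d/n = 14·90/242 = 5.2066; b·c/n = 117·21/242 = 10.1529
Stratum 3 (≥ 60): n = 440; a·d/n = 14·182/440 = 5.7909; b·c/n = 198·46/440 = 20.7000
OR_MH = (5.8607 + 5.2066 + 5.7909) / (8.3607 + 10.1529 + 20.7000) = 16.8582 / 39.2135 = 0.42991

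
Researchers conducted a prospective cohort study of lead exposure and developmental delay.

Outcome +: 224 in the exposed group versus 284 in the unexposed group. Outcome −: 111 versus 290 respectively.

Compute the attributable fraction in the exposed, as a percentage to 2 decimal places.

From the description: a = 224, b = 111, c = 284, d = 290.
Risk in exposed = 224/335 = 0.66866; risk in unexposed = 284/574 = 0.49477.
RR = 0.66866/0.49477 = 1.35144
AR% = (RR − 1)/RR × 100 = (1.35144 − 1)/1.35144 × 100 = 26.0049%

26.00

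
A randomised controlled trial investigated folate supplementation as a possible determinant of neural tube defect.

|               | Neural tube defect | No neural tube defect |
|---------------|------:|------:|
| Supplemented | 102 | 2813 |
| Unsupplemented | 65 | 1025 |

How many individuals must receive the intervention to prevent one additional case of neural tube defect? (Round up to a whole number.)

41

Risk in treated group = 102/2915 = 0.03499; risk in control = 65/1090 = 0.05963.
Absolute risk reduction = 0.05963 − 0.03499 = 0.02464
NNT = 1 / ARR = 1 / 0.02464 = 40.582 → round up → 41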